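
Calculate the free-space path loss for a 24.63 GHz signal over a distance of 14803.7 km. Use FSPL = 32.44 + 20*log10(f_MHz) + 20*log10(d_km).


f = 24.63 GHz = 24630.0000 MHz
d = 14803.7 km
FSPL = 32.44 + 20*log10(24630.0000) + 20*log10(14803.7)
FSPL = 32.44 + 87.8293 + 83.4074
FSPL = 203.6767 dB

203.6767 dB


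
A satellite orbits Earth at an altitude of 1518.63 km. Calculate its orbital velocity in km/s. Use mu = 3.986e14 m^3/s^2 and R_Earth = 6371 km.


r = R_E + alt = 6371.0 + 1518.63 = 7889.6300 km = 7.88963e+06 m
v = sqrt(mu/r) = sqrt(3.986e14 / 7.88963e+06) = 7107.8840 m/s = 7.1079 km/s

7.1079 km/s


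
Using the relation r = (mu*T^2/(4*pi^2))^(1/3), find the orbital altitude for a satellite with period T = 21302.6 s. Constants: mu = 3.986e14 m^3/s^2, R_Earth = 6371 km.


T = 21302.6 s
r = (mu*T^2/(4*pi^2))^(1/3) = (3.986e14 * 21302.6^2 / (4*pi^2))^(1/3)
r = 1.6609157e+07 m = 16609.1572 km
alt = r - R_E = 16609.1572 - 6371 = 10238.1572 km

10238.1572 km


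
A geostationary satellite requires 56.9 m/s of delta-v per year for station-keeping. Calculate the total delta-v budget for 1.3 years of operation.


dV = rate * years = 56.9 * 1.3
dV = 73.9700 m/s

73.9700 m/s


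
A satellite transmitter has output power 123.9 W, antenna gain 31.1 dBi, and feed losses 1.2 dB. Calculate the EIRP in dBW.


Pt = 123.9 W = 20.9307 dBW
EIRP = Pt_dBW + Gt - losses = 20.9307 + 31.1 - 1.2 = 50.8307 dBW

50.8307 dBW


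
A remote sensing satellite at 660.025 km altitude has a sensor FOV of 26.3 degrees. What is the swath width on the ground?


FOV = 26.3 deg = 0.4590216 rad
swath = 2 * alt * tan(FOV/2) = 2 * 660.025 * tan(0.2295108)
swath = 2 * 660.025 * 0.2336274
swath = 308.3998 km

308.3998 km


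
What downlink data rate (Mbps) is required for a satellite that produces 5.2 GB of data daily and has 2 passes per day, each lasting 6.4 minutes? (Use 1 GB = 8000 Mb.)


total contact time = 2 * 6.4 * 60 = 768.0000 s
data = 5.2 GB = 41600.0000 Mb
rate = 41600.0000 / 768.0000 = 54.1667 Mbps

54.1667 Mbps


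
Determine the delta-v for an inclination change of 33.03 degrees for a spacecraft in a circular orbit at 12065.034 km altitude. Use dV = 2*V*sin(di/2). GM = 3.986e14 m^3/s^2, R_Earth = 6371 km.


r = 18436.0340 km = 1.8436034e+07 m
V = sqrt(mu/r) = 4649.8067 m/s
di = 33.03 deg = 0.5764823 rad
dV = 2*V*sin(di/2) = 2*4649.8067*sin(0.2882411)
dV = 2643.5672 m/s = 2.6436 km/s

2.6436 km/s


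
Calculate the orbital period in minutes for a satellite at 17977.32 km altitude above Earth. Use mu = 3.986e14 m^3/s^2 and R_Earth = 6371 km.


r = 24348.3200 km = 2.434832e+07 m
T = 2*pi*sqrt(r^3/mu) = 2*pi*sqrt(1.4434675e+22 / 3.986e14)
T = 37810.7004 s = 630.1783 min

630.1783 minutes


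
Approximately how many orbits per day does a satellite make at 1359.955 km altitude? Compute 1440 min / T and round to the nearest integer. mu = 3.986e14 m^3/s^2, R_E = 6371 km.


r = 7.730955e+06 m
T = 2*pi*sqrt(r^3/mu) = 6764.8931 s = 112.7482 min
revs/day = 1440 / 112.7482 = 12.7718
Rounded: 13 revolutions per day

13 revolutions per day


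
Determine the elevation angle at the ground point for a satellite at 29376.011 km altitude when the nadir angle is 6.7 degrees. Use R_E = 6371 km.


r = R_E + alt = 35747.0110 km
Law of sines in the satellite / Earth-center / ground-point triangle:
  sin(nadir)/R_E = sin(90 + el)/r  =>  cos(el) = (r/R_E)*sin(nadir)
cos(el) = (35747.0110 / 6371.0000) * sin(6.7 deg) = 0.6546272
el = arccos(0.6546272) = 49.1086 deg
(Earth-central angle = 90 - nadir - el = 34.1914 deg)

49.1086 degrees


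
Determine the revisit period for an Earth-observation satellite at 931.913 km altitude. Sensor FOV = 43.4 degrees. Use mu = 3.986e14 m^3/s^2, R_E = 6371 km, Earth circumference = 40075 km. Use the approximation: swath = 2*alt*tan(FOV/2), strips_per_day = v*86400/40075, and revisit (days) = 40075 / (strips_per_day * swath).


swath = 2*931.913*tan(0.3787364) = 741.7064 km
v = sqrt(mu/r) = 7387.8928 m/s = 7.3879 km/s
strips/day = v*86400/40075 = 7.3879*86400/40075 = 15.9280
coverage/day = strips * swath = 15.9280 * 741.7064 = 11813.8880 km
revisit = 40075 / 11813.8880 = 3.3922 days

3.3922 days


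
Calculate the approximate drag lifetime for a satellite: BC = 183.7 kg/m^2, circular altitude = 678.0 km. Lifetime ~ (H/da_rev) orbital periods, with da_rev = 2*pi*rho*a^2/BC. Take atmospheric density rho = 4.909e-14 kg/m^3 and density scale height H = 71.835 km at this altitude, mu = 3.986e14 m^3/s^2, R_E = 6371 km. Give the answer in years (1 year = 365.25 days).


a = R_E + alt = 7049.0000 km = 7.049e+06 m
da_rev = 2*pi*rho*a^2/BC = 2*pi*4.909e-14*(7.049e+06)^2/183.7 = 0.0834293318 m per revolution
N = H/da_rev = 71835.0000 m / 0.0834293318 m = 861028.1114 revolutions
P = 2*pi*sqrt(a^3/mu) = 5889.8263 s
lifetime = N*P = 861028.1114 * 5889.8263 = 5.071306e+09 s = 58695.6715 days
years = 58695.6715 / 365.25 = 160.7000 years

160.7000 years


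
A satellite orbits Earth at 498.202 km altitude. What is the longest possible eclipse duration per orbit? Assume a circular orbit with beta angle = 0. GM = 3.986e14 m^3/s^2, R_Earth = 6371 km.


r = 6869.2020 km
T = 94.4320 min
Eclipse fraction = arcsin(R_E/r)/pi = arcsin(6371.0000/6869.2020)/pi
= arcsin(0.9274731)/pi = 0.3780238
Eclipse duration = 0.3780238 * 94.4320 = 35.6976 min

35.6976 minutes


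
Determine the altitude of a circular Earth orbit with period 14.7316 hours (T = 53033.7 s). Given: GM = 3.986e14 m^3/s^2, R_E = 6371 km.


T = 53033.7 s
r = (mu*T^2/(4*pi^2))^(1/3) = (3.986e14 * 53033.7^2 / (4*pi^2))^(1/3)
r = 3.0508941e+07 m = 30508.9413 km
alt = r - R_E = 30508.9413 - 6371 = 24137.9413 km

24137.9413 km


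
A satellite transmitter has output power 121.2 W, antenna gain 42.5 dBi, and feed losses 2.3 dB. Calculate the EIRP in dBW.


Pt = 121.2 W = 20.8350 dBW
EIRP = Pt_dBW + Gt - losses = 20.8350 + 42.5 - 2.3 = 61.0350 dBW

61.0350 dBW


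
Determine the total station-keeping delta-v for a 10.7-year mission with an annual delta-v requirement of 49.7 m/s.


dV = rate * years = 49.7 * 10.7
dV = 531.7900 m/s

531.7900 m/s


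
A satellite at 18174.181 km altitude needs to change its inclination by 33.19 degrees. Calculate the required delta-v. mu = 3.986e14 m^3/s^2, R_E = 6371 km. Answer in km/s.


r = 24545.1810 km = 2.4545181e+07 m
V = sqrt(mu/r) = 4029.8189 m/s
di = 33.19 deg = 0.5792748 rad
dV = 2*V*sin(di/2) = 2*4029.8189*sin(0.2896374)
dV = 2301.8707 m/s = 2.3019 km/s

2.3019 km/s


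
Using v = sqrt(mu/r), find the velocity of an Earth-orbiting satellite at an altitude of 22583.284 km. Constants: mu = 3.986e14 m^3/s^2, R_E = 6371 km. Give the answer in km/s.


r = R_E + alt = 6371.0 + 22583.284 = 28954.2840 km = 2.8954284e+07 m
v = sqrt(mu/r) = sqrt(3.986e14 / 2.8954284e+07) = 3710.3274 m/s = 3.7103 km/s

3.7103 km/s


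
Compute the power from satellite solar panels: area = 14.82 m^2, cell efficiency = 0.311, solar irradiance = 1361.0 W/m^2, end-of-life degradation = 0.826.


P = area * eta * S * degradation
P = 14.82 * 0.311 * 1361.0 * 0.826
P = 5181.3958 W

5181.3958 W


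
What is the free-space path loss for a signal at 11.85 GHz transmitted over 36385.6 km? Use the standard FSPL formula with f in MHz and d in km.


f = 11.85 GHz = 11850.0000 MHz
d = 36385.6 km
FSPL = 32.44 + 20*log10(11850.0000) + 20*log10(36385.6)
FSPL = 32.44 + 81.4744 + 91.2186
FSPL = 205.1330 dB

205.1330 dB


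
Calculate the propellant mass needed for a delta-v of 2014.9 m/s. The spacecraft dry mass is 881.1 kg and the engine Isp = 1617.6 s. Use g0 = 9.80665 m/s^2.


ve = Isp * g0 = 1617.6 * 9.80665 = 15863.237040 m/s
mass ratio = exp(dv/ve) = exp(2014.9/15863.237040) = 1.13543626
m_prop = m_dry * (mr - 1) = 881.1 * (1.13543626 - 1)
m_prop = 119.3329 kg

119.3329 kg


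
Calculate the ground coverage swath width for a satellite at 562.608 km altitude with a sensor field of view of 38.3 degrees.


FOV = 38.3 deg = 0.6684611 rad
swath = 2 * alt * tan(FOV/2) = 2 * 562.608 * tan(0.3342306)
swath = 2 * 562.608 * 0.3472586
swath = 390.7410 km

390.7410 km


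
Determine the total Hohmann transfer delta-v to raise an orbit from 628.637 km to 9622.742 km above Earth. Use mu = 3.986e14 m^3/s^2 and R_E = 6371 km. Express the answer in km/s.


r1 = 6999.6370 km = 6.999637e+06 m
r2 = 15993.7420 km = 1.5993742e+07 m
dv1 = sqrt(mu/r1)*(sqrt(2*r2/(r1+r2)) - 1) = 1354.3603 m/s
dv2 = sqrt(mu/r2)*(1 - sqrt(2*r1/(r1+r2))) = 1096.8824 m/s
total dv = |dv1| + |dv2| = 1354.3603 + 1096.8824 = 2451.2426 m/s = 2.4512 km/s

2.4512 km/s


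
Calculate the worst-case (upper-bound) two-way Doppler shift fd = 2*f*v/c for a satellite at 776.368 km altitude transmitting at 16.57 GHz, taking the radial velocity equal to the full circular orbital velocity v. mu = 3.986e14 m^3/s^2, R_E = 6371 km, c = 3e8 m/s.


r = 7.147368e+06 m
v = sqrt(mu/r) = 7467.8498 m/s (worst-case radial velocity)
f = 16.57 GHz = 1.657e+10 Hz
fd = 2*f*v/c = 2*1.657e+10*7467.8498/3.0e+08
fd = 824948.4765 Hz

824948.4765 Hz


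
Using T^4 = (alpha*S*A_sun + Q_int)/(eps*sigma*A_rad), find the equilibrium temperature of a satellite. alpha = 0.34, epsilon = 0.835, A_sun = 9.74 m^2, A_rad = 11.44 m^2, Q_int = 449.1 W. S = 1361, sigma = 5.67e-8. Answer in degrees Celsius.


Numerator = alpha*S*A_sun + Q_int = 0.34*1361*9.74 + 449.1 = 4956.1876 W
Denominator = eps*sigma*A_rad = 0.835*5.67e-8*11.44 = 5.4162108e-07 W/K^4
T^4 = 9.1506549e+09 K^4
T = 309.2880 K = 36.1380 C

36.1380 degrees Celsius


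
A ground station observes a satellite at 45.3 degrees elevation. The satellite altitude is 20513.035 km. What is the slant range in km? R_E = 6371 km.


h = 20513.035 km, el = 45.3 deg
d = -R_E*sin(el) + sqrt((R_E*sin(el))^2 + 2*R_E*h + h^2)
d = -6371.0000*sin(0.7906342) + sqrt((6371.0000*0.7107995)^2 + 2*6371.0000*20513.035 + 20513.035^2)
d = 21979.4018 km

21979.4018 km


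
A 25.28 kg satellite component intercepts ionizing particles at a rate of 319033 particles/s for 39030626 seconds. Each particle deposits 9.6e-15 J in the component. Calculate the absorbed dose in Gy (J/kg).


Total energy deposited = rate * time * E_per
  = 319033 * 39030626 * 9.6e-15 = 0.1195398 J
Dose = E_total / mass = 0.1195398 / 25.28
Dose = 0.00472863 Gy

0.0047 Gy


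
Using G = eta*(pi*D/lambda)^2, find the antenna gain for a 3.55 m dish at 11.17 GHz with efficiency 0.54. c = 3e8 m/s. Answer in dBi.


lambda = c/f = 3e8 / 1.117e+10 = 0.02685765 m
G = eta*(pi*D/lambda)^2 = 0.54*(pi*3.55/0.02685765)^2
G = 93113.7994 (linear)
G = 10*log10(93113.7994) = 49.6901 dBi

49.6901 dBi


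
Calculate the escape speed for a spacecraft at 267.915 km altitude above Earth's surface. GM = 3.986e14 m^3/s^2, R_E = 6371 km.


r = 6371.0 + 267.915 = 6638.9150 km = 6.638915e+06 m
v_esc = sqrt(2*mu/r) = sqrt(2*3.986e14 / 6.638915e+06)
v_esc = 10958.0957 m/s = 10.9581 km/s

10.9581 km/s


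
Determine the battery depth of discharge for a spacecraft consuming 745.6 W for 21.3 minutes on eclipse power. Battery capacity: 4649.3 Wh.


E_used = P * t / 60 = 745.6 * 21.3 / 60 = 264.6880 Wh
DOD = E_used / E_total * 100 = 264.6880 / 4649.3 * 100
DOD = 5.6931 %

5.6931 %


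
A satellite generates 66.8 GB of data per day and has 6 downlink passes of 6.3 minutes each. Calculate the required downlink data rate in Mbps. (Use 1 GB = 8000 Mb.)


total contact time = 6 * 6.3 * 60 = 2268.0000 s
data = 66.8 GB = 534400.0000 Mb
rate = 534400.0000 / 2268.0000 = 235.6261 Mbps

235.6261 Mbps


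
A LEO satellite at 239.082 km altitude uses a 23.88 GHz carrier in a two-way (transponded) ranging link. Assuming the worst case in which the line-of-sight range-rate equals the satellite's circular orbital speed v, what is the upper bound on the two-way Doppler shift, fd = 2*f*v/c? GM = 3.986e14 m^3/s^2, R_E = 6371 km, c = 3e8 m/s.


r = 6.610082e+06 m
v = sqrt(mu/r) = 7765.4249 m/s (worst-case radial velocity)
f = 23.88 GHz = 2.388e+10 Hz
fd = 2*f*v/c = 2*2.388e+10*7765.4249/3.0e+08
fd = 1.2362556e+06 Hz

1.2363e+06 Hz


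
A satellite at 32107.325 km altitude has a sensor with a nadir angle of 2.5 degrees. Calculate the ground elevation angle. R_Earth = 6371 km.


r = R_E + alt = 38478.3250 km
Law of sines in the satellite / Earth-center / ground-point triangle:
  sin(nadir)/R_E = sin(90 + el)/r  =>  cos(el) = (r/R_E)*sin(nadir)
cos(el) = (38478.3250 / 6371.0000) * sin(2.5 deg) = 0.2634439
el = arccos(0.2634439) = 74.7255 deg
(Earth-central angle = 90 - nadir - el = 12.7745 deg)

74.7255 degrees


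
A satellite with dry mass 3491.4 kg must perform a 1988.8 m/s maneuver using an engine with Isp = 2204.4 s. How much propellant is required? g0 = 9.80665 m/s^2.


ve = Isp * g0 = 2204.4 * 9.80665 = 21617.779260 m/s
mass ratio = exp(dv/ve) = exp(1988.8/21617.779260) = 1.09636301
m_prop = m_dry * (mr - 1) = 3491.4 * (1.09636301 - 1)
m_prop = 336.4418 kg

336.4418 kg


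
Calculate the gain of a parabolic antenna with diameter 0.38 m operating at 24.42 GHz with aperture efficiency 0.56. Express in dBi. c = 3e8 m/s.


lambda = c/f = 3e8 / 2.442e+10 = 0.01228501 m
G = eta*(pi*D/lambda)^2 = 0.56*(pi*0.38/0.01228501)^2
G = 5288.1501 (linear)
G = 10*log10(5288.1501) = 37.2330 dBi

37.2330 dBi


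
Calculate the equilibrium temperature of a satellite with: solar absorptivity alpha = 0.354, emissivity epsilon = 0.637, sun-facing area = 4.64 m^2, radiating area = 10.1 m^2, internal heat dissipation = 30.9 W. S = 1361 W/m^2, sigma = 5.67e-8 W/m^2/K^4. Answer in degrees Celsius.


Numerator = alpha*S*A_sun + Q_int = 0.354*1361*4.64 + 30.9 = 2266.4242 W
Denominator = eps*sigma*A_rad = 0.637*5.67e-8*10.1 = 3.6479079e-07 W/K^4
T^4 = 6.2129424e+09 K^4
T = 280.7530 K = 7.6030 C

7.6030 degrees Celsius


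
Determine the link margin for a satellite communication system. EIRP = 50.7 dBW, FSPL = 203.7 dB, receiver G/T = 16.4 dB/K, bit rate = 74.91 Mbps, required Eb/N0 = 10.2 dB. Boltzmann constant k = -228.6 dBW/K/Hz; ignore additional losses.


C/N0 = EIRP - FSPL + G/T - k = 50.7 - 203.7 + 16.4 - (-228.6)
C/N0 = 92.0000 dB-Hz
R_b = 74.91 Mbps = 7.491e+07 bps -> 10*log10(R_b) = 78.7454 dB-Hz
Eb/N0 = C/N0 - 10*log10(R_b) = 92.0000 - 78.7454 = 13.2546 dB
Margin = Eb/N0 - Eb/N0_req = 13.2546 - 10.2 = 3.0546 dB (link closes)

3.0546 dB


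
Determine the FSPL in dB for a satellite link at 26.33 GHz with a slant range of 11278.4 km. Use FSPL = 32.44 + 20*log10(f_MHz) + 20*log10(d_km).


f = 26.33 GHz = 26330.0000 MHz
d = 11278.4 km
FSPL = 32.44 + 20*log10(26330.0000) + 20*log10(11278.4)
FSPL = 32.44 + 88.4090 + 81.0449
FSPL = 201.8940 dB

201.8940 dB


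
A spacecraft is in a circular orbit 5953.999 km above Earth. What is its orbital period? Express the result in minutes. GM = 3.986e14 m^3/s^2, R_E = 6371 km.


r = 12324.9990 km = 1.2324999e+07 m
T = 2*pi*sqrt(r^3/mu) = 2*pi*sqrt(1.8722364e+21 / 3.986e14)
T = 13617.3174 s = 226.9553 min

226.9553 minutes


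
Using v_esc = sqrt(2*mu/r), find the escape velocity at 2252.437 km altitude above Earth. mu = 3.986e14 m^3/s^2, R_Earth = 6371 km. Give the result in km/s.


r = 6371.0 + 2252.437 = 8623.4370 km = 8.623437e+06 m
v_esc = sqrt(2*mu/r) = sqrt(2*3.986e14 / 8.623437e+06)
v_esc = 9614.8707 m/s = 9.6149 km/s

9.6149 km/s


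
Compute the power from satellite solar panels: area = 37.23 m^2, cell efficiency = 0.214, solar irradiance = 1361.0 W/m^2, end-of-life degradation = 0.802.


P = area * eta * S * degradation
P = 37.23 * 0.214 * 1361.0 * 0.802
P = 8696.3959 W

8696.3959 W


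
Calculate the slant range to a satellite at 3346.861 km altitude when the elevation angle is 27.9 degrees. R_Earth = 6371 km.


h = 3346.861 km, el = 27.9 deg
d = -R_E*sin(el) + sqrt((R_E*sin(el))^2 + 2*R_E*h + h^2)
d = -6371.0000*sin(0.4869469) + sqrt((6371.0000*0.4679298)^2 + 2*6371.0000*3346.861 + 3346.861^2)
d = 4939.3381 km

4939.3381 km


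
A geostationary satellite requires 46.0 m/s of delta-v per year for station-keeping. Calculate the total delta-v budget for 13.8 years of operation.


dV = rate * years = 46.0 * 13.8
dV = 634.8000 m/s

634.8000 m/s


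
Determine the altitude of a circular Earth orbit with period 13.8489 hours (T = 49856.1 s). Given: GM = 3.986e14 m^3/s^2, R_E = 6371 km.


T = 49856.1 s
r = (mu*T^2/(4*pi^2))^(1/3) = (3.986e14 * 49856.1^2 / (4*pi^2))^(1/3)
r = 2.9277774e+07 m = 29277.7740 km
alt = r - R_E = 29277.7740 - 6371 = 22906.7740 km

22906.7740 km


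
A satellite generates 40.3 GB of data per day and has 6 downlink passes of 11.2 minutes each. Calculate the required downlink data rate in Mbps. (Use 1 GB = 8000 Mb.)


total contact time = 6 * 11.2 * 60 = 4032.0000 s
data = 40.3 GB = 322400.0000 Mb
rate = 322400.0000 / 4032.0000 = 79.9603 Mbps

79.9603 Mbps


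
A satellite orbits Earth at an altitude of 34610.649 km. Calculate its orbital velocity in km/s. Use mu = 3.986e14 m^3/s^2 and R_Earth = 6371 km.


r = R_E + alt = 6371.0 + 34610.649 = 40981.6490 km = 4.0981649e+07 m
v = sqrt(mu/r) = sqrt(3.986e14 / 4.0981649e+07) = 3118.7024 m/s = 3.1187 km/s

3.1187 km/s


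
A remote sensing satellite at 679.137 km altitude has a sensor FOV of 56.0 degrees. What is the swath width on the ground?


FOV = 56.0 deg = 0.9773844 rad
swath = 2 * alt * tan(FOV/2) = 2 * 679.137 * tan(0.4886922)
swath = 2 * 679.137 * 0.5317094
swath = 722.2071 km

722.2071 km


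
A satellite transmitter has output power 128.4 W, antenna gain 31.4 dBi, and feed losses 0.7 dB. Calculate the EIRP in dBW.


Pt = 128.4 W = 21.0857 dBW
EIRP = Pt_dBW + Gt - losses = 21.0857 + 31.4 - 0.7 = 51.7857 dBW

51.7857 dBW


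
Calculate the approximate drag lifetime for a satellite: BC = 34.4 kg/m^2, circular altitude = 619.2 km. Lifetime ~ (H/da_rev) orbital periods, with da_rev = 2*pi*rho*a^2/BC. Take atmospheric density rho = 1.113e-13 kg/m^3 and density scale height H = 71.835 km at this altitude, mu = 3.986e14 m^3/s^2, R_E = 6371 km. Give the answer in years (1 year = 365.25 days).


a = R_E + alt = 6990.2000 km = 6.9902e+06 m
da_rev = 2*pi*rho*a^2/BC = 2*pi*1.113e-13*(6.9902e+06)^2/34.4 = 0.993335127 m per revolution
N = H/da_rev = 71835.0000 m / 0.993335127 m = 72316.9835 revolutions
P = 2*pi*sqrt(a^3/mu) = 5816.2843 s
lifetime = N*P = 72316.9835 * 5816.2843 = 4.2061613e+08 s = 4868.2423 days
years = 4868.2423 / 365.25 = 13.3285 years

13.3285 years


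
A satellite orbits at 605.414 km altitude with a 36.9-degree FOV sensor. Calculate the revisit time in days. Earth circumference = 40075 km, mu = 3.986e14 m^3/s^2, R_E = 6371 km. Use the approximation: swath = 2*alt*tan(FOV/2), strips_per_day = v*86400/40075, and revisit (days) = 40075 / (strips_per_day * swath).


swath = 2*605.414*tan(0.3220132) = 403.9628 km
v = sqrt(mu/r) = 7558.7943 m/s = 7.5588 km/s
strips/day = v*86400/40075 = 7.5588*86400/40075 = 16.2964
coverage/day = strips * swath = 16.2964 * 403.9628 = 6583.1551 km
revisit = 40075 / 6583.1551 = 6.0875 days

6.0875 days


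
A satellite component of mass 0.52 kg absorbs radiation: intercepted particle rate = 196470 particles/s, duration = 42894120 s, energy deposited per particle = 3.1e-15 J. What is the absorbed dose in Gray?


Total energy deposited = rate * time * E_per
  = 196470 * 42894120 * 3.1e-15 = 0.02612496 J
Dose = E_total / mass = 0.02612496 / 0.52
Dose = 0.05024032 Gy

0.0502 Gy


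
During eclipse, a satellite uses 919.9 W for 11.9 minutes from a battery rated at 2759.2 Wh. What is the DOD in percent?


E_used = P * t / 60 = 919.9 * 11.9 / 60 = 182.4468 Wh
DOD = E_used / E_total * 100 = 182.4468 / 2759.2 * 100
DOD = 6.6123 %

6.6123 %


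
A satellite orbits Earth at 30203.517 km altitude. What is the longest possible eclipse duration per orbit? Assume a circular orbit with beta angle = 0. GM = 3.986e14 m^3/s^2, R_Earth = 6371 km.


r = 36574.5170 km
T = 1160.1867 min
Eclipse fraction = arcsin(R_E/r)/pi = arcsin(6371.0000/36574.5170)/pi
= arcsin(0.1741923)/pi = 0.05573144
Eclipse duration = 0.05573144 * 1160.1867 = 64.6589 min

64.6589 minutes


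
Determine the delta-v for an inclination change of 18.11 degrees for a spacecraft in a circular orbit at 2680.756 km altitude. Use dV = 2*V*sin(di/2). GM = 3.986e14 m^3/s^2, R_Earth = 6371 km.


r = 9051.7560 km = 9.051756e+06 m
V = sqrt(mu/r) = 6635.9366 m/s
di = 18.11 deg = 0.3160791 rad
dV = 2*V*sin(di/2) = 2*6635.9366*sin(0.1580396)
dV = 2088.7607 m/s = 2.0888 km/s

2.0888 km/s


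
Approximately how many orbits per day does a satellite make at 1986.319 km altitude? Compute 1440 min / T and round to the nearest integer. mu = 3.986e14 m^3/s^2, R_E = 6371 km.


r = 8.357319e+06 m
T = 2*pi*sqrt(r^3/mu) = 7603.4674 s = 126.7245 min
revs/day = 1440 / 126.7245 = 11.3632
Rounded: 11 revolutions per day

11 revolutions per day


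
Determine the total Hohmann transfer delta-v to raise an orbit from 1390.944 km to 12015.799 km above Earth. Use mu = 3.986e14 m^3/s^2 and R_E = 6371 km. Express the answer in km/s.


r1 = 7761.9440 km = 7.761944e+06 m
r2 = 18386.7990 km = 1.8386799e+07 m
dv1 = sqrt(mu/r1)*(sqrt(2*r2/(r1+r2)) - 1) = 1332.0737 m/s
dv2 = sqrt(mu/r2)*(1 - sqrt(2*r1/(r1+r2))) = 1068.5403 m/s
total dv = |dv1| + |dv2| = 1332.0737 + 1068.5403 = 2400.6139 m/s = 2.4006 km/s

2.4006 km/s


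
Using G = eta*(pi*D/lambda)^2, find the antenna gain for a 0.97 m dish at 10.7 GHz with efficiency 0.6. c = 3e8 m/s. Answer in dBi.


lambda = c/f = 3e8 / 1.07e+10 = 0.02803738 m
G = eta*(pi*D/lambda)^2 = 0.6*(pi*0.97/0.02803738)^2
G = 7087.9315 (linear)
G = 10*log10(7087.9315) = 38.5052 dBi

38.5052 dBi


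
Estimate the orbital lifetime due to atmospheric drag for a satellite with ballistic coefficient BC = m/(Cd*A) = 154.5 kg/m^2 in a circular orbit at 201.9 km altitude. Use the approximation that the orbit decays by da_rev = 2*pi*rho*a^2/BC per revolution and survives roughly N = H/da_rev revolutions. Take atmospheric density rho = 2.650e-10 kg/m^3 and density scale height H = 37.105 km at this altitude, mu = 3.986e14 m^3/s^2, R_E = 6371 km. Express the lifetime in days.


a = R_E + alt = 6572.9000 km = 6.5729e+06 m
da_rev = 2*pi*rho*a^2/BC = 2*pi*2.650e-10*(6.5729e+06)^2/154.5 = 465.598217 m per revolution
N = H/da_rev = 37105.0000 m / 465.598217 m = 79.6932 revolutions
P = 2*pi*sqrt(a^3/mu) = 5303.3069 s
lifetime = N*P = 79.6932 * 5303.3069 = 422637.3612 s = 4.8916 days

4.8916 days


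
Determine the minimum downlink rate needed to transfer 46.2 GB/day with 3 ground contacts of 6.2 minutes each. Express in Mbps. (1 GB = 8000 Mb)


total contact time = 3 * 6.2 * 60 = 1116.0000 s
data = 46.2 GB = 369600.0000 Mb
rate = 369600.0000 / 1116.0000 = 331.1828 Mbps

331.1828 Mbps


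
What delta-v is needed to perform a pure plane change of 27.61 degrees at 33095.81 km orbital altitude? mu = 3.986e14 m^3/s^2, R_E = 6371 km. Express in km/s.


r = 39466.8100 km = 3.946681e+07 m
V = sqrt(mu/r) = 3177.9908 m/s
di = 27.61 deg = 0.4818854 rad
dV = 2*V*sin(di/2) = 2*3177.9908*sin(0.2409427)
dV = 1516.6529 m/s = 1.5167 km/s

1.5167 km/s


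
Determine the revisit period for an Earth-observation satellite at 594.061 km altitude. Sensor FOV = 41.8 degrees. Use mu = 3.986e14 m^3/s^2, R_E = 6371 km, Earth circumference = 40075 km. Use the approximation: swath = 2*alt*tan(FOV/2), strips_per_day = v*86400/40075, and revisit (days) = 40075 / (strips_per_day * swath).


swath = 2*594.061*tan(0.3647738) = 453.6997 km
v = sqrt(mu/r) = 7564.9521 m/s = 7.5650 km/s
strips/day = v*86400/40075 = 7.5650*86400/40075 = 16.3097
coverage/day = strips * swath = 16.3097 * 453.6997 = 7399.7128 km
revisit = 40075 / 7399.7128 = 5.4158 days

5.4158 days


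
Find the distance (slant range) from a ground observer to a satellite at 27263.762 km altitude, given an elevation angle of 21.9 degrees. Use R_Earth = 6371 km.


h = 27263.762 km, el = 21.9 deg
d = -R_E*sin(el) + sqrt((R_E*sin(el))^2 + 2*R_E*h + h^2)
d = -6371.0000*sin(0.3822271) + sqrt((6371.0000*0.3729878)^2 + 2*6371.0000*27263.762 + 27263.762^2)
d = 30734.9376 km

30734.9376 km


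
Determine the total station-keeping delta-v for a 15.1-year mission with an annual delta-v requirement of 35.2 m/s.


dV = rate * years = 35.2 * 15.1
dV = 531.5200 m/s

531.5200 m/s


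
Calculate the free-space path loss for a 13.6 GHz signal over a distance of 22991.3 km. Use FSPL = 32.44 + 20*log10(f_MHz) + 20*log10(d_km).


f = 13.6 GHz = 13600.0000 MHz
d = 22991.3 km
FSPL = 32.44 + 20*log10(13600.0000) + 20*log10(22991.3)
FSPL = 32.44 + 82.6708 + 87.2313
FSPL = 202.3420 dB

202.3420 dB


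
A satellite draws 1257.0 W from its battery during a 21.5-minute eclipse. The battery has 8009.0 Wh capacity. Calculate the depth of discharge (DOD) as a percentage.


E_used = P * t / 60 = 1257.0 * 21.5 / 60 = 450.4250 Wh
DOD = E_used / E_total * 100 = 450.4250 / 8009.0 * 100
DOD = 5.6240 %

5.6240 %


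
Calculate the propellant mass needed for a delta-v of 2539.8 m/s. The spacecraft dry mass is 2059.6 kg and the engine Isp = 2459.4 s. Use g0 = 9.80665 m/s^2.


ve = Isp * g0 = 2459.4 * 9.80665 = 24118.475010 m/s
mass ratio = exp(dv/ve) = exp(2539.8/24118.475010) = 1.11104961
m_prop = m_dry * (mr - 1) = 2059.6 * (1.11104961 - 1)
m_prop = 228.7178 kg

228.7178 kg


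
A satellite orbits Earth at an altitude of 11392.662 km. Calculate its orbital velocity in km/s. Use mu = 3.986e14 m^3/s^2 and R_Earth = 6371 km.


r = R_E + alt = 6371.0 + 11392.662 = 17763.6620 km = 1.7763662e+07 m
v = sqrt(mu/r) = sqrt(3.986e14 / 1.7763662e+07) = 4736.9892 m/s = 4.7370 km/s

4.7370 km/s


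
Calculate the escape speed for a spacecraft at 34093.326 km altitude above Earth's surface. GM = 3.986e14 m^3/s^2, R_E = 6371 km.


r = 6371.0 + 34093.326 = 40464.3260 km = 4.0464326e+07 m
v_esc = sqrt(2*mu/r) = sqrt(2*3.986e14 / 4.0464326e+07)
v_esc = 4438.6151 m/s = 4.4386 km/s

4.4386 km/s


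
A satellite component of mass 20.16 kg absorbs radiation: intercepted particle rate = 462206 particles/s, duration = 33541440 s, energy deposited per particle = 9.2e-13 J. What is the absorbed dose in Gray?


Total energy deposited = rate * time * E_per
  = 462206 * 33541440 * 9.2e-13 = 14.2628 J
Dose = E_total / mass = 14.2628 / 20.16
Dose = 0.7074807 Gy

0.7075 Gy


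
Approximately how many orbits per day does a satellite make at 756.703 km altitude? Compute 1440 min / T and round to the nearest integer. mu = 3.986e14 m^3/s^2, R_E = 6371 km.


r = 7.127703e+06 m
T = 2*pi*sqrt(r^3/mu) = 5988.7421 s = 99.8124 min
revs/day = 1440 / 99.8124 = 14.4271
Rounded: 14 revolutions per day

14 revolutions per day


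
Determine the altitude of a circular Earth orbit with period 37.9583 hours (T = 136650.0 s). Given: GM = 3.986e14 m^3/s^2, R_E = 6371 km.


T = 136650.0 s
r = (mu*T^2/(4*pi^2))^(1/3) = (3.986e14 * 136650.0^2 / (4*pi^2))^(1/3)
r = 5.7341046e+07 m = 57341.0459 km
alt = r - R_E = 57341.0459 - 6371 = 50970.0459 km

50970.0459 km


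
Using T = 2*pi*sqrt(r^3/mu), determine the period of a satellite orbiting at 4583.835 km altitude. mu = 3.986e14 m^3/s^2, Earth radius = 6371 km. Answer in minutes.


r = 10954.8350 km = 1.0954835e+07 m
T = 2*pi*sqrt(r^3/mu) = 2*pi*sqrt(1.3146723e+21 / 3.986e14)
T = 11410.9022 s = 190.1817 min

190.1817 minutes


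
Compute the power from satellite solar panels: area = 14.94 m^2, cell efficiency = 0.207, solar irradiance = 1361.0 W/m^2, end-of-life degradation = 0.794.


P = area * eta * S * degradation
P = 14.94 * 0.207 * 1361.0 * 0.794
P = 3341.9471 W

3341.9471 W


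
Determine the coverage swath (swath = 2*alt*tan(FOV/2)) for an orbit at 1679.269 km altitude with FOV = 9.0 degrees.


FOV = 9.0 deg = 0.1570796 rad
swath = 2 * alt * tan(FOV/2) = 2 * 1679.269 * tan(0.07853982)
swath = 2 * 1679.269 * 0.07870171
swath = 264.3227 km

264.3227 km


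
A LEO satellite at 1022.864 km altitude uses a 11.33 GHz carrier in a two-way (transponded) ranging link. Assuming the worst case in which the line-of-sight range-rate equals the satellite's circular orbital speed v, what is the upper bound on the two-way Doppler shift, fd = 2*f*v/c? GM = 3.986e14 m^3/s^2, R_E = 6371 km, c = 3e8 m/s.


r = 7.393864e+06 m
v = sqrt(mu/r) = 7342.3134 m/s (worst-case radial velocity)
f = 11.33 GHz = 1.133e+10 Hz
fd = 2*f*v/c = 2*1.133e+10*7342.3134/3.0e+08
fd = 554589.4056 Hz

554589.4056 Hz


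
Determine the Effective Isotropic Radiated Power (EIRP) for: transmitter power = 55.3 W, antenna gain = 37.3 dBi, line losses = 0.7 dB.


Pt = 55.3 W = 17.4273 dBW
EIRP = Pt_dBW + Gt - losses = 17.4273 + 37.3 - 0.7 = 54.0273 dBW

54.0273 dBW


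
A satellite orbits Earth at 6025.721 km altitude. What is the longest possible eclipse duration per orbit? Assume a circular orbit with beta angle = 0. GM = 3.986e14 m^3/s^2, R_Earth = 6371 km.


r = 12396.7210 km
T = 228.9392 min
Eclipse fraction = arcsin(R_E/r)/pi = arcsin(6371.0000/12396.7210)/pi
= arcsin(0.5139262)/pi = 0.1718095
Eclipse duration = 0.1718095 * 228.9392 = 39.3339 min

39.3339 minutes


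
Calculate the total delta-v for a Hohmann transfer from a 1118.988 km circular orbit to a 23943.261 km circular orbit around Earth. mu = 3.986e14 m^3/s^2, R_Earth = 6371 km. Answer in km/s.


r1 = 7489.9880 km = 7.489988e+06 m
r2 = 30314.2610 km = 3.0314261e+07 m
dv1 = sqrt(mu/r1)*(sqrt(2*r2/(r1+r2)) - 1) = 1943.3427 m/s
dv2 = sqrt(mu/r2)*(1 - sqrt(2*r1/(r1+r2))) = 1343.5418 m/s
total dv = |dv1| + |dv2| = 1943.3427 + 1343.5418 = 3286.8844 m/s = 3.2869 km/s

3.2869 km/s


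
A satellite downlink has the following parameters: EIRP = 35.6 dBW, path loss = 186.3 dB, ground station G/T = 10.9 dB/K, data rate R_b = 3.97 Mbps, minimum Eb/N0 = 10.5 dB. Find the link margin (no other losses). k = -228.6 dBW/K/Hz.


C/N0 = EIRP - FSPL + G/T - k = 35.6 - 186.3 + 10.9 - (-228.6)
C/N0 = 88.8000 dB-Hz
R_b = 3.97 Mbps = 3.97e+06 bps -> 10*log10(R_b) = 65.9879 dB-Hz
Eb/N0 = C/N0 - 10*log10(R_b) = 88.8000 - 65.9879 = 22.8121 dB
Margin = Eb/N0 - Eb/N0_req = 22.8121 - 10.5 = 12.3121 dB (link closes)

12.3121 dB


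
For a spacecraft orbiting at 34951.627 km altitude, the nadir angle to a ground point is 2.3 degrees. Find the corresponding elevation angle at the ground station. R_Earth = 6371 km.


r = R_E + alt = 41322.6270 km
Law of sines in the satellite / Earth-center / ground-point triangle:
  sin(nadir)/R_E = sin(90 + el)/r  =>  cos(el) = (r/R_E)*sin(nadir)
cos(el) = (41322.6270 / 6371.0000) * sin(2.3 deg) = 0.2602968
el = arccos(0.2602968) = 74.9123 deg
(Earth-central angle = 90 - nadir - el = 12.7877 deg)

74.9123 degrees


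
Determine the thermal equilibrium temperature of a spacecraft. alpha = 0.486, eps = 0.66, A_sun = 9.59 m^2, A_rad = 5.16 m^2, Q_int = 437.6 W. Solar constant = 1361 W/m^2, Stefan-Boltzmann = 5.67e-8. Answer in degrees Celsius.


Numerator = alpha*S*A_sun + Q_int = 0.486*1361*9.59 + 437.6 = 6780.8671 W
Denominator = eps*sigma*A_rad = 0.66*5.67e-8*5.16 = 1.9309752e-07 W/K^4
T^4 = 3.5116283e+10 K^4
T = 432.8896 K = 159.7396 C

159.7396 degrees Celsius


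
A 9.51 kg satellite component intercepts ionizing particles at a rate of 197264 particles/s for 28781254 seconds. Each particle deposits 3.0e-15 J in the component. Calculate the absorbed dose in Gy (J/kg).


Total energy deposited = rate * time * E_per
  = 197264 * 28781254 * 3.0e-15 = 0.01703252 J
Dose = E_total / mass = 0.01703252 / 9.51
Dose = 0.001791011 Gy

0.0018 Gy


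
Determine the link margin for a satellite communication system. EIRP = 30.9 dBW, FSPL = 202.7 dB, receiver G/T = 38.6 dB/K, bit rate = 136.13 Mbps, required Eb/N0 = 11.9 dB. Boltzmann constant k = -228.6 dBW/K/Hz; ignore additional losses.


C/N0 = EIRP - FSPL + G/T - k = 30.9 - 202.7 + 38.6 - (-228.6)
C/N0 = 95.4000 dB-Hz
R_b = 136.13 Mbps = 1.3613e+08 bps -> 10*log10(R_b) = 81.3395 dB-Hz
Eb/N0 = C/N0 - 10*log10(R_b) = 95.4000 - 81.3395 = 14.0605 dB
Margin = Eb/N0 - Eb/N0_req = 14.0605 - 11.9 = 2.1605 dB (link closes)

2.1605 dB


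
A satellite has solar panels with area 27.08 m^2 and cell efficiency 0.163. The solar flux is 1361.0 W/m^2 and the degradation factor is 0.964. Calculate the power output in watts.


P = area * eta * S * degradation
P = 27.08 * 0.163 * 1361.0 * 0.964
P = 5791.2381 W

5791.2381 W


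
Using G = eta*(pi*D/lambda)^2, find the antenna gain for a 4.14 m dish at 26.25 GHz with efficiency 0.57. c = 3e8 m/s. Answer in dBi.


lambda = c/f = 3e8 / 2.625e+10 = 0.01142857 m
G = eta*(pi*D/lambda)^2 = 0.57*(pi*4.14/0.01142857)^2
G = 738229.4890 (linear)
G = 10*log10(738229.4890) = 58.6819 dBi

58.6819 dBi


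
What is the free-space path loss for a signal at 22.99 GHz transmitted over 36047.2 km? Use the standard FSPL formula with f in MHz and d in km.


f = 22.99 GHz = 22990.0000 MHz
d = 36047.2 km
FSPL = 32.44 + 20*log10(22990.0000) + 20*log10(36047.2)
FSPL = 32.44 + 87.2308 + 91.1374
FSPL = 210.8082 dB

210.8082 dB


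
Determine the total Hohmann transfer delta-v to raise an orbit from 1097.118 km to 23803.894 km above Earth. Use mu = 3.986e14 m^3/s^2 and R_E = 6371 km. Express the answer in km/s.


r1 = 7468.1180 km = 7.468118e+06 m
r2 = 30174.8940 km = 3.0174894e+07 m
dv1 = sqrt(mu/r1)*(sqrt(2*r2/(r1+r2)) - 1) = 1944.6419 m/s
dv2 = sqrt(mu/r2)*(1 - sqrt(2*r1/(r1+r2))) = 1345.0960 m/s
total dv = |dv1| + |dv2| = 1944.6419 + 1345.0960 = 3289.7379 m/s = 3.2897 km/s

3.2897 km/s


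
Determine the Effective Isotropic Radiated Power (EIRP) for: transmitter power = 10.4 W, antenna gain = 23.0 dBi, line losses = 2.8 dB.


Pt = 10.4 W = 10.1703 dBW
EIRP = Pt_dBW + Gt - losses = 10.1703 + 23.0 - 2.8 = 30.3703 dBW

30.3703 dBW


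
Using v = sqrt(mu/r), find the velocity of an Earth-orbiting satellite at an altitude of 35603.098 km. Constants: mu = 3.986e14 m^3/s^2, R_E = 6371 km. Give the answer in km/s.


r = R_E + alt = 6371.0 + 35603.098 = 41974.0980 km = 4.1974098e+07 m
v = sqrt(mu/r) = sqrt(3.986e14 / 4.1974098e+07) = 3081.6120 m/s = 3.0816 km/s

3.0816 km/s


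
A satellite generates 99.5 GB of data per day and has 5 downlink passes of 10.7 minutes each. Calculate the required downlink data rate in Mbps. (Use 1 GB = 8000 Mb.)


total contact time = 5 * 10.7 * 60 = 3210.0000 s
data = 99.5 GB = 796000.0000 Mb
rate = 796000.0000 / 3210.0000 = 247.9751 Mbps

247.9751 Mbps


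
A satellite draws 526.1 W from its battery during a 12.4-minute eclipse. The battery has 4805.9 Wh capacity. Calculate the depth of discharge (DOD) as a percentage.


E_used = P * t / 60 = 526.1 * 12.4 / 60 = 108.7273 Wh
DOD = E_used / E_total * 100 = 108.7273 / 4805.9 * 100
DOD = 2.2624 %

2.2624 %


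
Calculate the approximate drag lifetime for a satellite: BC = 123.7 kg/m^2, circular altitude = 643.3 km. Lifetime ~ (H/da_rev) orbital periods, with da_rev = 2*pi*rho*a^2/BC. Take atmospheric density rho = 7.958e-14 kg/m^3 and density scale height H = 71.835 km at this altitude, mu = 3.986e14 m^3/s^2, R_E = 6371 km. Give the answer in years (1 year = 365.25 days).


a = R_E + alt = 7014.3000 km = 7.0143e+06 m
da_rev = 2*pi*rho*a^2/BC = 2*pi*7.958e-14*(7.0143e+06)^2/123.7 = 0.198876183 m per revolution
N = H/da_rev = 71835.0000 m / 0.198876183 m = 361204.6390 revolutions
P = 2*pi*sqrt(a^3/mu) = 5846.3892 s
lifetime = N*P = 361204.6390 * 5846.3892 = 2.1117429e+09 s = 24441.4689 days
years = 24441.4689 / 365.25 = 66.9171 years

66.9171 years


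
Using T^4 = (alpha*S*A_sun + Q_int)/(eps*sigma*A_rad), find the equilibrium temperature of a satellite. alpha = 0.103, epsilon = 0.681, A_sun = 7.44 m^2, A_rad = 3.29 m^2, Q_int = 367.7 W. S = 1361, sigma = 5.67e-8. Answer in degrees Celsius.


Numerator = alpha*S*A_sun + Q_int = 0.103*1361*7.44 + 367.7 = 1410.6615 W
Denominator = eps*sigma*A_rad = 0.681*5.67e-8*3.29 = 1.2703578e-07 W/K^4
T^4 = 1.1104442e+10 K^4
T = 324.6192 K = 51.4692 C

51.4692 degrees Celsius


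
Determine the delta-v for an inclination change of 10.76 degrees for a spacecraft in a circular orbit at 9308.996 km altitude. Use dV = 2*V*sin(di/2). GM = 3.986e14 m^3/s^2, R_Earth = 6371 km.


r = 15679.9960 km = 1.5679996e+07 m
V = sqrt(mu/r) = 5041.9168 m/s
di = 10.76 deg = 0.1877974 rad
dV = 2*V*sin(di/2) = 2*5041.9168*sin(0.09389871)
dV = 945.4682 m/s = 0.9454682 km/s

0.9455 km/s


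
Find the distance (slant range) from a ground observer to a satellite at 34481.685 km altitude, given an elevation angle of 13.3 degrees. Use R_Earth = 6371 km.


h = 34481.685 km, el = 13.3 deg
d = -R_E*sin(el) + sqrt((R_E*sin(el))^2 + 2*R_E*h + h^2)
d = -6371.0000*sin(0.2321288) + sqrt((6371.0000*0.2300497)^2 + 2*6371.0000*34481.685 + 34481.685^2)
d = 38913.8077 km

38913.8077 km


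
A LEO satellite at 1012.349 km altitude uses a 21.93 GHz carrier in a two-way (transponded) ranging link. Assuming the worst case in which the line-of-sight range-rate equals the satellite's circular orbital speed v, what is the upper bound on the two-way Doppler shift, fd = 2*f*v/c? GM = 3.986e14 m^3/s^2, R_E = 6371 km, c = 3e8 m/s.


r = 7.383349e+06 m
v = sqrt(mu/r) = 7347.5398 m/s (worst-case radial velocity)
f = 21.93 GHz = 2.193e+10 Hz
fd = 2*f*v/c = 2*2.193e+10*7347.5398/3.0e+08
fd = 1.0742103e+06 Hz

1.0742e+06 Hz


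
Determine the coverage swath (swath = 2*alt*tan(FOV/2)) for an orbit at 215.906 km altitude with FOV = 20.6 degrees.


FOV = 20.6 deg = 0.3595378 rad
swath = 2 * alt * tan(FOV/2) = 2 * 215.906 * tan(0.1797689)
swath = 2 * 215.906 * 0.1817308
swath = 78.4735 km

78.4735 km


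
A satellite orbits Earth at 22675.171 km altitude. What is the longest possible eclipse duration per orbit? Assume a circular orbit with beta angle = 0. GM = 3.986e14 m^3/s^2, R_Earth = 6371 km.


r = 29046.1710 km
T = 821.0948 min
Eclipse fraction = arcsin(R_E/r)/pi = arcsin(6371.0000/29046.1710)/pi
= arcsin(0.2193404)/pi = 0.07039054
Eclipse duration = 0.07039054 * 821.0948 = 57.7973 min

57.7973 minutes


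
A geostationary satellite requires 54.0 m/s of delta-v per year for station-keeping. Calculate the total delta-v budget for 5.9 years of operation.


dV = rate * years = 54.0 * 5.9
dV = 318.6000 m/s

318.6000 m/s


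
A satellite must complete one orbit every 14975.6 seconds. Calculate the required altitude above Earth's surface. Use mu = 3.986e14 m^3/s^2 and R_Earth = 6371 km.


T = 14975.6 s
r = (mu*T^2/(4*pi^2))^(1/3) = (3.986e14 * 14975.6^2 / (4*pi^2))^(1/3)
r = 1.313153e+07 m = 13131.5303 km
alt = r - R_E = 13131.5303 - 6371 = 6760.5303 km

6760.5303 km


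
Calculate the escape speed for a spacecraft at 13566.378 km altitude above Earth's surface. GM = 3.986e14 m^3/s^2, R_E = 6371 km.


r = 6371.0 + 13566.378 = 19937.3780 km = 1.9937378e+07 m
v_esc = sqrt(2*mu/r) = sqrt(2*3.986e14 / 1.9937378e+07)
v_esc = 6323.3850 m/s = 6.3234 km/s

6.3234 km/s


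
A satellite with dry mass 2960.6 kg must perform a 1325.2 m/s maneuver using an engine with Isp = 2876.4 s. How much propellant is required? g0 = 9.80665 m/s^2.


ve = Isp * g0 = 2876.4 * 9.80665 = 28207.848060 m/s
mass ratio = exp(dv/ve) = exp(1325.2/28207.848060) = 1.04810087
m_prop = m_dry * (mr - 1) = 2960.6 * (1.04810087 - 1)
m_prop = 142.4074 kg

142.4074 kg


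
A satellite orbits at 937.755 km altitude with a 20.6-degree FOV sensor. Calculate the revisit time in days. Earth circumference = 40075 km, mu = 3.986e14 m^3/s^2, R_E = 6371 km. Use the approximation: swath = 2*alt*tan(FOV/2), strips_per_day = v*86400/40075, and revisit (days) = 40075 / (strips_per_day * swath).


swath = 2*937.755*tan(0.1797689) = 340.8379 km
v = sqrt(mu/r) = 7384.9396 m/s = 7.3849 km/s
strips/day = v*86400/40075 = 7.3849*86400/40075 = 15.9216
coverage/day = strips * swath = 15.9216 * 340.8379 = 5426.6908 km
revisit = 40075 / 5426.6908 = 7.3848 days

7.3848 days


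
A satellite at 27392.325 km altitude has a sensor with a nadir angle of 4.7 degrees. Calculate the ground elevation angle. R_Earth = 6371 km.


r = R_E + alt = 33763.3250 km
Law of sines in the satellite / Earth-center / ground-point triangle:
  sin(nadir)/R_E = sin(90 + el)/r  =>  cos(el) = (r/R_E)*sin(nadir)
cos(el) = (33763.3250 / 6371.0000) * sin(4.7 deg) = 0.4342358
el = arccos(0.4342358) = 64.2633 deg
(Earth-central angle = 90 - nadir - el = 21.0367 deg)

64.2633 degrees
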